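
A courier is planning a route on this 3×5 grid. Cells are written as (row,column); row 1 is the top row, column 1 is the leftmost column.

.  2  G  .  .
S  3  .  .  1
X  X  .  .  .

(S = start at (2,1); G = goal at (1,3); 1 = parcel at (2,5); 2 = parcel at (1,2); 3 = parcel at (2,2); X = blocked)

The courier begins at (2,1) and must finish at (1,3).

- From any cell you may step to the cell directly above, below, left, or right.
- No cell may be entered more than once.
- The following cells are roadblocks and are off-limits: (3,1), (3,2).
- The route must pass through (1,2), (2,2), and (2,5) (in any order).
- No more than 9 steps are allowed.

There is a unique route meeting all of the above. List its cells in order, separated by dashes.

The 9-move cap with required stops at (1,2), (2,2), (2,5) leaves no slack for detours.
Route from (2,1): up to (1,1), right to (1,2), down to (2,2), 3× right (reaching (2,5)), up to (1,5), 2× left (reaching (1,3)) — 9 moves in all.
Check: all required cells visited; 9 ≤ 9 moves.

(2,1) - (1,1) - (1,2) - (2,2) - (2,3) - (2,4) - (2,5) - (1,5) - (1,4) - (1,3)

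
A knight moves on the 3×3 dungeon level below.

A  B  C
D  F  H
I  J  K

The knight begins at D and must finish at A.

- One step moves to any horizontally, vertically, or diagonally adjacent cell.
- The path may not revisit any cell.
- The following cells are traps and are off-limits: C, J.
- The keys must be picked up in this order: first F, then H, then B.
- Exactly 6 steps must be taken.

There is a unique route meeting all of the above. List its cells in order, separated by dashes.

The waypoints must appear in the order F, H, B, with no cell reused.
Route from D: down to I, up-right to F, down-right to K, up to H, up-left to B, left to A — 6 moves in all.
Check: order respected (F at step 2, H at step 4, B at step 5); 6 moves as required.

D - I - F - K - H - B - A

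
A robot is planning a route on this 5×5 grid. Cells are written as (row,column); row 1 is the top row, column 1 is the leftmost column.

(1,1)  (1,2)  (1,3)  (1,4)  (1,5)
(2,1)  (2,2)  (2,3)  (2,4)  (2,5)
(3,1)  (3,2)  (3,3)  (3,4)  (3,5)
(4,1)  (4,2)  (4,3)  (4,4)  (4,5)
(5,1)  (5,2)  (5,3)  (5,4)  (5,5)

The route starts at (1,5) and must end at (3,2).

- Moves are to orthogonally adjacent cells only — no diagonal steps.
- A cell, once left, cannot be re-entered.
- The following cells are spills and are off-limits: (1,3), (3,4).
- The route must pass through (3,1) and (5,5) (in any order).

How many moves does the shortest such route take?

11

Any route passes through (3,1) and (5,5) in some order between (1,5) and (3,2). Summing Manhattan distances along each leg and taking the cheapest ordering ((1,5) → (5,5) → (3,1) → (3,2)) gives a lower bound of 4 + 6 + 1 = 11 moves.
A route of 11 moves achieves this: (1,5) → (2,5) → (3,5) → (4,5) → (5,5) → (5,4) → (4,4) → (4,3) → (4,2) → (4,1) → (3,1) → (3,2).
Since 11 matches the lower bound, it is optimal.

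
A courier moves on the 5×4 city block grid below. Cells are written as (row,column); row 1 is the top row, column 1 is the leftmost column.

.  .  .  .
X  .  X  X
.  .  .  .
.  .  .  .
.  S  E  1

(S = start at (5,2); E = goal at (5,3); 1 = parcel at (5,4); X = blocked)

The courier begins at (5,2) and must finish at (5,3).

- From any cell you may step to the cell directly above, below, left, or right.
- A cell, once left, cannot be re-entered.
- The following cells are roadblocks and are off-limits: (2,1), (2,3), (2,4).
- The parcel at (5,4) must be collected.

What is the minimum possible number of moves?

Any route passes through (5,4) somewhere between (5,2) and (5,3). Summing Manhattan distances along the two legs ((5,2) → (5,4) → (5,3)) gives a lower bound of 2 + 1 = 3 moves.
The shortest route satisfying every rule uses 5 moves: (5,2) → (4,2) → (4,3) → (4,4) → (5,4) → (5,3).
The bound of 3 isn't tight here; checking systematically, no route of length 3 through 4 satisfies every constraint, so 5 is the minimum.

5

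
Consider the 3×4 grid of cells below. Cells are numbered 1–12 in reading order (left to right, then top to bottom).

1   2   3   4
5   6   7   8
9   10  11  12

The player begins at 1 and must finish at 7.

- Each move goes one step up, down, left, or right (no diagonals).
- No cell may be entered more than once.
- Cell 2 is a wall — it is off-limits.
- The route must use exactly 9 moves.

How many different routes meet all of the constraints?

2

Need simple routes of exactly 9 moves from 1 to 7 (Manhattan distance 3, so 3 moves are spent on a detour and 3 undoing it).
Enumerating: 1 5 9 10 11 12 8 4 3 7 | 1 5 6 10 11 12 8 4 3 7.
That gives 2 routes.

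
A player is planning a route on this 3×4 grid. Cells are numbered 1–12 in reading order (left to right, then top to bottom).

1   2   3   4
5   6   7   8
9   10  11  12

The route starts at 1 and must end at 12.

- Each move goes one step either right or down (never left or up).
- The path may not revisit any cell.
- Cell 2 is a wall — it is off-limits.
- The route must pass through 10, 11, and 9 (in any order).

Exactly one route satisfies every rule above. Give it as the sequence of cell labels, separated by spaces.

Moves only go right or down, so the column and row indices never decrease.
Route from 1: 2× down (reaching 9), 3× right (reaching 12) — 5 moves in all.
Check: all required cells visited.

1 5 9 10 11 12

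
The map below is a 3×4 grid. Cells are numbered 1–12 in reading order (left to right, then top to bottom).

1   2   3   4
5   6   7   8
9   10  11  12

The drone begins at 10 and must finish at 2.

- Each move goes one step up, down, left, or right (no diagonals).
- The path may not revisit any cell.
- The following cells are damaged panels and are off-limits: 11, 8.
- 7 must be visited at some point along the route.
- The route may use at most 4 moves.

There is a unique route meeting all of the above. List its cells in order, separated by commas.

The budget equals the shortest possible length, so every move has to be on a shortest route through the required cells.
Route from 10: up to 6, right to 7, up to 3, left to 2 — 4 moves in all.
Check: all required cells visited; 4 ≤ 4 moves.

10, 6, 7, 3, 2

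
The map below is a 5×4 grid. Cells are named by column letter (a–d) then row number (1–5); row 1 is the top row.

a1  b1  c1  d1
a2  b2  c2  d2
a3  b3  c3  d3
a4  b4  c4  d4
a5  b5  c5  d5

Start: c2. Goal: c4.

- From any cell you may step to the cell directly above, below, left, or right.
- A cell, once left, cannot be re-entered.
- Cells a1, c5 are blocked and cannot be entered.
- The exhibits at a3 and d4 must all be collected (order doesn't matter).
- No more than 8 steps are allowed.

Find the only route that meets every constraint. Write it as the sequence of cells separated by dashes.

Any route must reach a3 and d4 and still end at c4 within 8 moves, so the order of the required stops is forced.
Route from c2: left 2 to a2, down 1 to a3, right 3 to d3, down 1 to d4, left 1 to c4 — 8 moves in all.
Check: all required cells visited; 8 ≤ 8 moves.

c2 - b2 - a2 - a3 - b3 - c3 - d3 - d4 - c4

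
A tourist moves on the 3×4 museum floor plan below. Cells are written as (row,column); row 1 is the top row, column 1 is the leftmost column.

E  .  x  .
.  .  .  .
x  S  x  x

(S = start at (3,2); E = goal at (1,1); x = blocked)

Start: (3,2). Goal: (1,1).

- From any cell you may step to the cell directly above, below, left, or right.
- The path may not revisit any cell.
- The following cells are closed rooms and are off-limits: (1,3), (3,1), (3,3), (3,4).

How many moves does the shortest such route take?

3

The Manhattan distance from (3,2) to (1,1) is |3−1| + |2−1| = 3, so at least 3 moves are needed.
A route of 3 moves achieves this: (3,2) → (2,2) → (1,2) → (1,1).
Since 3 matches the lower bound, it is optimal.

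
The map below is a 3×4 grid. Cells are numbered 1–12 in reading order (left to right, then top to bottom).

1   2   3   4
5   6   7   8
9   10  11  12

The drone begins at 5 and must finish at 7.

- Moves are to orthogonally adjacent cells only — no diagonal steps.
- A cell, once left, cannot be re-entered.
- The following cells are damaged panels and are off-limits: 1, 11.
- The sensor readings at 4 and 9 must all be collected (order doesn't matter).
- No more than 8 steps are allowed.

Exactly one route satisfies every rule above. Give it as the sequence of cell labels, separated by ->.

5 -> 9 -> 10 -> 6 -> 2 -> 3 -> 4 -> 8 -> 7

The 8-move cap with required stops at 4, 9 leaves no slack for detours.
Route from 5: down to 9, right to 10, 2× up (reaching 2), 2× right (reaching 4), down to 8, left to 7 — 8 moves in all.
Check: all required cells visited; 8 ≤ 8 moves.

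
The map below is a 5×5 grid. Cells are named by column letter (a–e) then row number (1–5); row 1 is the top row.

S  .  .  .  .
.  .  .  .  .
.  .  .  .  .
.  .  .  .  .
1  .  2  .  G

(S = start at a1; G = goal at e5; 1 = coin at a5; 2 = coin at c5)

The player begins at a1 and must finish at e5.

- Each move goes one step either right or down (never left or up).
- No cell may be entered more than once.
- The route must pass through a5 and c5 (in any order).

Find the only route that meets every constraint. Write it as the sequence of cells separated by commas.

a1, a2, a3, a4, a5, b5, c5, d5, e5

Moves only go right or down, so the column and row indices never decrease.
Route from a1: down 4 to a5, right 4 to e5 — 8 moves in all.
Check: all required cells visited.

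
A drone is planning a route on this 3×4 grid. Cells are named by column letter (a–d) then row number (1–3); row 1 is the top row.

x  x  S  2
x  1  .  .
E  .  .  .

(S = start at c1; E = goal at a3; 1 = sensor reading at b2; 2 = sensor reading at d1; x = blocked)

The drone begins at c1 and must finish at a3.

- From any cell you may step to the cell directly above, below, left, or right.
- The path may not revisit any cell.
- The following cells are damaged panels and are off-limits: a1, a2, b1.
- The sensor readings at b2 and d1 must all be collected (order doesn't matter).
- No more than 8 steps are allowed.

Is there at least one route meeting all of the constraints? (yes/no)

yes

One route that works: c1 → d1 → d2 → c2 → b2 → b3 → a3.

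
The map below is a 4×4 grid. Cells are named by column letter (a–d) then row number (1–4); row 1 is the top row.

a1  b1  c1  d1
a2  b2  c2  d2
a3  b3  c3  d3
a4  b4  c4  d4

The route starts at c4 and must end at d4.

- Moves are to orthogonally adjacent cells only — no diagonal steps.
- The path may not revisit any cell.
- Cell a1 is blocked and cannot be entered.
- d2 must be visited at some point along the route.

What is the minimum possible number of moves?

5

Any route passes through d2 somewhere between c4 and d4. Summing Manhattan distances along the two legs (c4 → d2 → d4) gives a lower bound of 3 + 2 = 5 moves.
A route of 5 moves achieves this: c4 → c3 → c2 → d2 → d3 → d4.
Since 5 matches the lower bound, it is optimal.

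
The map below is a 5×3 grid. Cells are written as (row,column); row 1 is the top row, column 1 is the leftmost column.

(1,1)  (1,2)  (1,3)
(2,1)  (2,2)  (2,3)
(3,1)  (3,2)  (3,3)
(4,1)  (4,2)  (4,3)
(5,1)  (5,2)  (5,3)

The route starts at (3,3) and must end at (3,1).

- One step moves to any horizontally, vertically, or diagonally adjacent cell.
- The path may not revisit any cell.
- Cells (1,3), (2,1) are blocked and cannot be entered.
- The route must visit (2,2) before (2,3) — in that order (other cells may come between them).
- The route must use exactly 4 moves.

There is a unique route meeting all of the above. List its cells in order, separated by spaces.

The waypoints must appear in the order (2,2), (2,3), with no cell reused.
Route from (3,3): up-left 1 to (2,2), right 1 to (2,3), down-left 1 to (3,2), left 1 to (3,1) — 4 moves in all.
Check: order respected ((2,2) at step 1, (2,3) at step 2); 4 moves as required.

(3,3) (2,2) (2,3) (3,2) (3,1)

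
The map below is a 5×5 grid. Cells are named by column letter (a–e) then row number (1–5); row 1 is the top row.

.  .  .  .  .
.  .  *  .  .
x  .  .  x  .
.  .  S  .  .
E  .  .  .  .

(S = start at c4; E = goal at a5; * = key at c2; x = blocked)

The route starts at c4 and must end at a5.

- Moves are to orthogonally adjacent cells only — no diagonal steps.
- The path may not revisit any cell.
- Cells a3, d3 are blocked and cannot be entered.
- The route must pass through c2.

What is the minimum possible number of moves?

7

Any route passes through c2 somewhere between c4 and a5. Summing Manhattan distances along the two legs (c4 → c2 → a5) gives a lower bound of 2 + 5 = 7 moves.
A route of 7 moves achieves this: c4 → c3 → c2 → b2 → b3 → b4 → b5 → a5.
Since 7 matches the lower bound, it is optimal.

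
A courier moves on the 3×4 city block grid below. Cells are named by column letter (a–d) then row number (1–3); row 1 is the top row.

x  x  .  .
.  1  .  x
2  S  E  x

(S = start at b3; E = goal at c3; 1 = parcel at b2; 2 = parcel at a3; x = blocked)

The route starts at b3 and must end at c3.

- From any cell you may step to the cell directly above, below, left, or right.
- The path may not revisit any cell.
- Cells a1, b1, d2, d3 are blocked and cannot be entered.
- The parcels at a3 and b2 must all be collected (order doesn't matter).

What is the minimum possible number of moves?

Any route passes through a3 and b2 in some order between b3 and c3. Summing Manhattan distances along each leg and taking the cheapest ordering (b3 → b2 → a3 → c3) gives a lower bound of 1 + 2 + 2 = 5 moves.
A route of 5 moves achieves this: b3 → a3 → a2 → b2 → c2 → c3.
Since 5 matches the lower bound, it is optimal.

5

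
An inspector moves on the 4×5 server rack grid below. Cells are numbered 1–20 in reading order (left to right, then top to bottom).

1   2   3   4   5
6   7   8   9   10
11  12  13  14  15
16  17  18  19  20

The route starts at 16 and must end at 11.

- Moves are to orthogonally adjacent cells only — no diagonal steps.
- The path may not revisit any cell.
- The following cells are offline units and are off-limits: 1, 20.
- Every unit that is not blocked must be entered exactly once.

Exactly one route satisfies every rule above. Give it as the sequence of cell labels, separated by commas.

16, 17, 12, 13, 18, 19, 14, 15, 10, 5, 4, 9, 8, 3, 2, 7, 6, 11

Need to visit all 18 open cells exactly once, starting at 16 and ending at 11.
Cell 19 has only two open neighbours (14 and 18), so the path must pass straight through it: one of those is the cell it's entered from and the other is where it exits.
Route from 16: right 1 to 17, up 1 to 12, right 1 to 13, down 1 to 18, right 1 to 19, up 1 to 14, right 1 to 15, up 2 to 5, left 1 to 4, down 1 to 9, left 1 to 8, up 1 to 3, left 1 to 2, down 1 to 7, left 1 to 6, down 1 to 11 — 17 moves in all.
Check: all 18 open cells covered.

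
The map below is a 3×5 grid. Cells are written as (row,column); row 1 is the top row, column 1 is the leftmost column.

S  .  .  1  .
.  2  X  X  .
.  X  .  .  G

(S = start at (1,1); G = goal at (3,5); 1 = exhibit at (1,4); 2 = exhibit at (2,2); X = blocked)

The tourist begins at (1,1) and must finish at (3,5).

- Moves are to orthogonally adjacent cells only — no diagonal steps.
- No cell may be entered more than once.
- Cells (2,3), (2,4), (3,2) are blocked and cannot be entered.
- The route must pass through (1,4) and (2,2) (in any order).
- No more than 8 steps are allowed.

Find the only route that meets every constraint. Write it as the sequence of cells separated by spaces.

Any route must reach (1,4) and (2,2) and still end at (3,5) within 8 moves, so the order of the required stops is forced.
Route from (1,1): down 1 to (2,1), right 1 to (2,2), up 1 to (1,2), right 3 to (1,5), down 2 to (3,5) — 8 moves in all.
Check: all required cells visited; 8 ≤ 8 moves.

(1,1) (2,1) (2,2) (1,2) (1,3) (1,4) (1,5) (2,5) (3,5)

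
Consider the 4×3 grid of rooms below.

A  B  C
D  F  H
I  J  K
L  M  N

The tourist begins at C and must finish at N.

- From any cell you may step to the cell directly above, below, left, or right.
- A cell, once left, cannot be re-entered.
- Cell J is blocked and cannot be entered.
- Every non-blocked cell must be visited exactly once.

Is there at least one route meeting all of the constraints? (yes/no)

Colour the cells like a checkerboard: each orthogonal step flips colour, so a Hamiltonian route alternates colours. Here there are 6 cells of one colour and 5 of the other, with start on the opposite colour to the goal — the counts and endpoints can't be arranged into an alternating sequence of length 11, so no Hamiltonian route exists.

no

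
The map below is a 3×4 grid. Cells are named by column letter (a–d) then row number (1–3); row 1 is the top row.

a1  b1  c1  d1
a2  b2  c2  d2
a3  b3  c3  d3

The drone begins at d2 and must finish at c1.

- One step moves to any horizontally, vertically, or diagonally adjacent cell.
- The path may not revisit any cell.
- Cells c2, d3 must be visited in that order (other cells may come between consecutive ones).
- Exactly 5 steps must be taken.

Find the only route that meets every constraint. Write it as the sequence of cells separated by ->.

The waypoints must appear in the order c2, d3, with no cell reused.
Route from d2: left 1 to c2, down-right 1 to d3, left 1 to c3, up-left 1 to b2, up-right 1 to c1 — 5 moves in all.
Check: order respected (c2 at step 1, d3 at step 2); 5 moves as required.

d2 -> c2 -> d3 -> c3 -> b2 -> c1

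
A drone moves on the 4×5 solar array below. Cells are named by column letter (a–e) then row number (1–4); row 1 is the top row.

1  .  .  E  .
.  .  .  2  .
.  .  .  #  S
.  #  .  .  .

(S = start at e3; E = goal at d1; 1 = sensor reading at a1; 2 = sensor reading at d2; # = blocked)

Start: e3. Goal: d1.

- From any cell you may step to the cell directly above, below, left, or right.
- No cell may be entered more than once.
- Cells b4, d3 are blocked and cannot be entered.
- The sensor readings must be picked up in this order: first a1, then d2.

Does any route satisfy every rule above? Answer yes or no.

One route that works: e3 → e4 → d4 → c4 → c3 → b3 → b2 → a2 → a1 → b1 → c1 → c2 → d2 → d1.

yes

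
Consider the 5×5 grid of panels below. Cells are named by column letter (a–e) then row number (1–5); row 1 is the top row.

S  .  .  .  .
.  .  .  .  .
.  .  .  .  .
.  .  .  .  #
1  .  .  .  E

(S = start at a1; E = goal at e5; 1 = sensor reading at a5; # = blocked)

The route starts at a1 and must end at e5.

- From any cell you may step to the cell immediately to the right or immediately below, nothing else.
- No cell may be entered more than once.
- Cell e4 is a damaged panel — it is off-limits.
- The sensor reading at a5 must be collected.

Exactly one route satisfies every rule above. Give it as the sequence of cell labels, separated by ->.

Moves only go right or down, so the column and row indices never decrease.
Route from a1: down 4 to a5, right 4 to e5 — 8 moves in all.
Check: all required cells visited.

a1 -> a2 -> a3 -> a4 -> a5 -> b5 -> c5 -> d5 -> e5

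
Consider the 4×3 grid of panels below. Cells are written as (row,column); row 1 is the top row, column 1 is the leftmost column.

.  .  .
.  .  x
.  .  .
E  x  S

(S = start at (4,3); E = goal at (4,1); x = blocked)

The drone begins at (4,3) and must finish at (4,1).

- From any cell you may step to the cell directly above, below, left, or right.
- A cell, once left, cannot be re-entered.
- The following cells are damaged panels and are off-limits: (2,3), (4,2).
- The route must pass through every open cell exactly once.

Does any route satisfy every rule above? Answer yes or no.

no

Cell (1,3) has only one open neighbour but is neither the start nor the goal, so a Hamiltonian route would have to both enter and leave it through the same neighbour — impossible without revisiting.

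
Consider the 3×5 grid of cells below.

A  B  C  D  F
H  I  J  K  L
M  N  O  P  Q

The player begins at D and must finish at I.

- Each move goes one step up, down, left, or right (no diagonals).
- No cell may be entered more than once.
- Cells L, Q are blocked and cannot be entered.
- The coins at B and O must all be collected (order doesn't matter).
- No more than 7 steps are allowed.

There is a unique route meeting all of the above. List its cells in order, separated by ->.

The budget equals the shortest possible length, so every move has to be on a shortest route through the required cells.
Route from D: 2× down (reaching P), left to O, 2× up (reaching C), left to B, down to I — 7 moves in all.
Check: all required cells visited; 7 ≤ 7 moves.

D -> K -> P -> O -> J -> C -> B -> I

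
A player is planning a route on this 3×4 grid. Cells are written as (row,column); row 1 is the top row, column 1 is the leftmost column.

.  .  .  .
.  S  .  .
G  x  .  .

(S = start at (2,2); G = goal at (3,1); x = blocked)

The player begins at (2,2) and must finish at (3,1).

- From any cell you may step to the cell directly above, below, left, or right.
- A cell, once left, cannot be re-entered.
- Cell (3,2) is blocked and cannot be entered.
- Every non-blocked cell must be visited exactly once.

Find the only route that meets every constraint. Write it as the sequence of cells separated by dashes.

(2,2) - (2,3) - (3,3) - (3,4) - (2,4) - (1,4) - (1,3) - (1,2) - (1,1) - (2,1) - (3,1)

Need to visit all 11 open cells exactly once, starting at (2,2) and ending at (3,1).
Cell (1,4) has only two open neighbours ((2,4) and (1,3)), so the path must pass straight through it: one of those is the cell it's entered from and the other is where it exits.
Route from (2,2): right to (2,3), down to (3,3), right to (3,4), 2× up (reaching (1,4)), 3× left (reaching (1,1)), 2× down (reaching (3,1)) — 10 moves in all.
Check: all 11 open cells covered.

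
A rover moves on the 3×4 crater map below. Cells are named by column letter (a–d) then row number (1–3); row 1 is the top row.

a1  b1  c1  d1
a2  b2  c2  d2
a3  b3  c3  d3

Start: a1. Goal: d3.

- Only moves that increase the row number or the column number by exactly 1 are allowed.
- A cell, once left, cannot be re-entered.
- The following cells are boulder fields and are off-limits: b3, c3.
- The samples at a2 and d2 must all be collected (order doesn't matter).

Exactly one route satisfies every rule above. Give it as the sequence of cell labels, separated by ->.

Moves only go right or down, so the column and row indices never decrease.
Route from a1: down 1 to a2, right 3 to d2, down 1 to d3 — 5 moves in all.
Check: all required cells visited.

a1 -> a2 -> b2 -> c2 -> d2 -> d3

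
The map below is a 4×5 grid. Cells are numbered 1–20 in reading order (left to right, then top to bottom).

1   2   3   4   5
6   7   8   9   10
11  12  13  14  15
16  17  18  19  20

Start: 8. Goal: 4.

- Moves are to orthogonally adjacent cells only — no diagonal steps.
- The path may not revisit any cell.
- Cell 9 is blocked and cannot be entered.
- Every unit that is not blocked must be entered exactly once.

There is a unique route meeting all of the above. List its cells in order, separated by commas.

Need to visit all 19 open cells exactly once, starting at 8 and ending at 4.
Cell 10 has only two open neighbours (5 and 15), so the path must pass straight through it: one of those is the cell it's entered from and the other is where it exits.
Route from 8: up 1 to 3, left 2 to 1, down 1 to 6, right 1 to 7, down 1 to 12, left 1 to 11, down 1 to 16, right 2 to 18, up 1 to 13, right 1 to 14, down 1 to 19, right 1 to 20, up 3 to 5, left 1 to 4 — 18 moves in all.
Check: all 19 open cells covered.

8, 3, 2, 1, 6, 7, 12, 11, 16, 17, 18, 13, 14, 19, 20, 15, 10, 5, 4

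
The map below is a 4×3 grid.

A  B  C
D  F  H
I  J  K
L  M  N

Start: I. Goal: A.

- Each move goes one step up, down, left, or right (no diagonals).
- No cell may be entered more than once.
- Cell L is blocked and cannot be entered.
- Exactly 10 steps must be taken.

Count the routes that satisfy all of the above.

Need simple routes of exactly 10 moves from I to A (Manhattan distance 2, so 4 moves are spent on a detour and 4 undoing it).
Enumerating: I D F J M N K H C B A | I J M N K H C B F D A.
That gives 2 routes.

2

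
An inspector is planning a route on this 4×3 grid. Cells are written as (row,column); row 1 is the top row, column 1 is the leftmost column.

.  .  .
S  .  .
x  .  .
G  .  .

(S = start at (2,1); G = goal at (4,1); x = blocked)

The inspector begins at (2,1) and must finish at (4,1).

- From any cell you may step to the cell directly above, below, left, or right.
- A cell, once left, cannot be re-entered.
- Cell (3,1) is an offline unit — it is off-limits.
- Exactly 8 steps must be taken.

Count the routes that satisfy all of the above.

8

Need simple routes of exactly 8 moves from (2,1) to (4,1) (Manhattan distance 2, so 3 moves are spent on a detour and 3 undoing it).
Enumerating: (2,1) (1,1) (1,2) (2,2) (3,2) (3,3) (4,3) (4,2) (4,1) | (2,1) (1,1) (1,2) (2,2) (2,3) (3,3) (4,3) (4,2) (4,1) | (2,1) (1,1) (1,2) (2,2) (2,3) (3,3) (3,2) (4,2) (4,1) | (2,1) (1,1) (1,2) (1,3) (2,3) (3,3) (4,3) (4,2) (4,1) | (2,1) (1,1) (1,2) (1,3) (2,3) (3,3) (3,2) (4,2) (4,1) | (2,1) (1,1) (1,2) (1,3) (2,3) (2,2) (3,2) (4,2) (4,1) | (2,1) (2,2) (1,2) (1,3) (2,3) (3,3) (4,3) (4,2) (4,1) | (2,1) (2,2) (1,2) (1,3) (2,3) (3,3) (3,2) (4,2) (4,1).
That gives 8 routes.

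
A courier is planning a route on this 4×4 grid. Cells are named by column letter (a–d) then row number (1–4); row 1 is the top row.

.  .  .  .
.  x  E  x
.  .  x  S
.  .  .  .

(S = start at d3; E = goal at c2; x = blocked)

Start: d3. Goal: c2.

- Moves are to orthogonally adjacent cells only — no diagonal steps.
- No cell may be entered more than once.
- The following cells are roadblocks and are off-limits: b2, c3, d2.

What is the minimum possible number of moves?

The Manhattan distance from d3 to c2 is |3−2| + |4−3| = 2, so at least 2 moves are needed.
That bound ignores the blocked cells. Measuring each leg by the fewest moves that actually steer around them (d3→c2: 10) raises the lower bound to 10.
A route of 10 moves exists: d3 → d4 → c4 → b4 → b3 → a3 → a2 → a1 → b1 → c1 → c2.
Since 10 matches that lower bound, it is optimal.

10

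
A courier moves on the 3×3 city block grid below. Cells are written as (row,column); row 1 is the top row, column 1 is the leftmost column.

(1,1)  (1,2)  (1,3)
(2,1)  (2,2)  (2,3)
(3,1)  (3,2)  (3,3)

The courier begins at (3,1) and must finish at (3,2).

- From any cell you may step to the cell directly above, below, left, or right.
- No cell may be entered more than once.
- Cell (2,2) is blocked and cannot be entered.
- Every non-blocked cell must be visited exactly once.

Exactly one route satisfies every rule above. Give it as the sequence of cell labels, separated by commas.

(3,1), (2,1), (1,1), (1,2), (1,3), (2,3), (3,3), (3,2)

Need to visit all 8 open cells exactly once, starting at (3,1) and ending at (3,2).
Route from (3,1): up 2 to (1,1), right 2 to (1,3), down 2 to (3,3), left 1 to (3,2) — 7 moves in all.
Check: all 8 open cells covered.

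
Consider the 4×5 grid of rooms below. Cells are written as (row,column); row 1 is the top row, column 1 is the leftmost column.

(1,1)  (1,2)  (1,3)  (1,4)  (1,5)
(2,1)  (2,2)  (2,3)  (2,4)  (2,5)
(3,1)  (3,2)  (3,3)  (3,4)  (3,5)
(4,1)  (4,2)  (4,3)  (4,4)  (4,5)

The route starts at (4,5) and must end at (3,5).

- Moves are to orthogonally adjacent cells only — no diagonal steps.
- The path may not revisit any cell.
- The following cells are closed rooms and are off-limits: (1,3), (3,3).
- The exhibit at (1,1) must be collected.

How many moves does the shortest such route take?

13

Any route passes through (1,1) somewhere between (4,5) and (3,5). Summing Manhattan distances along the two legs ((4,5) → (1,1) → (3,5)) gives a lower bound of 7 + 6 = 13 moves.
A route of 13 moves achieves this: (4,5) → (4,4) → (4,3) → (4,2) → (3,2) → (3,1) → (2,1) → (1,1) → (1,2) → (2,2) → (2,3) → (2,4) → (3,4) → (3,5).
Since 13 matches the lower bound, it is optimal.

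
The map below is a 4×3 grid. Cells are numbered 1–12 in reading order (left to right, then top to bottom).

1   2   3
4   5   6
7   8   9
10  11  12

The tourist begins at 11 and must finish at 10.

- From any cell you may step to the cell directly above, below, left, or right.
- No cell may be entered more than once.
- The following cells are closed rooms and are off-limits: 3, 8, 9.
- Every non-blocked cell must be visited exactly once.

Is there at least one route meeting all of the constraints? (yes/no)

no

Cell 6 has only one open neighbour but is neither the start nor the goal, so a Hamiltonian route would have to both enter and leave it through the same neighbour — impossible without revisiting.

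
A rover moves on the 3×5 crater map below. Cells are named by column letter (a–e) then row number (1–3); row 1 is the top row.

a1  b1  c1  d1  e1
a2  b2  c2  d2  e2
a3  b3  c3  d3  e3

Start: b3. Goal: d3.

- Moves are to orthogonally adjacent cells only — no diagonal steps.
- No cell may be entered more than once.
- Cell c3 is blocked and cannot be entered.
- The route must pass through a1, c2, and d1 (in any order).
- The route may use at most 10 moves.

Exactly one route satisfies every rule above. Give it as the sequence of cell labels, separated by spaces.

b3 a3 a2 a1 b1 b2 c2 c1 d1 d2 d3

Any route must reach a1, c2, and d1 and still end at d3 within 10 moves, so the order of the required stops is forced.
Route from b3: left to a3, 2× up (reaching a1), right to b1, down to b2, right to c2, up to c1, right to d1, 2× down (reaching d3) — 10 moves in all.
Check: all required cells visited; 10 ≤ 10 moves.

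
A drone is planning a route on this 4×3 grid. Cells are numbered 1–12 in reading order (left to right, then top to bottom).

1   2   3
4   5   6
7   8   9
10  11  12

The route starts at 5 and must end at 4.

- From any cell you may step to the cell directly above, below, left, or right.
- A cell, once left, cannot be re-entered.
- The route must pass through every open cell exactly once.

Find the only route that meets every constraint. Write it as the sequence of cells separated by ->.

Need to visit all 12 open cells exactly once, starting at 5 and ending at 4.
Cell 1 has only two open neighbours (4 and 2), so the path must pass straight through it: one of those is the cell it's entered from and the other is where it exits.
Route from 5: down to 8, left to 7, down to 10, 2× right (reaching 12), 3× up (reaching 3), 2× left (reaching 1), down to 4 — 11 moves in all.
Check: all 12 open cells covered.

5 -> 8 -> 7 -> 10 -> 11 -> 12 -> 9 -> 6 -> 3 -> 2 -> 1 -> 4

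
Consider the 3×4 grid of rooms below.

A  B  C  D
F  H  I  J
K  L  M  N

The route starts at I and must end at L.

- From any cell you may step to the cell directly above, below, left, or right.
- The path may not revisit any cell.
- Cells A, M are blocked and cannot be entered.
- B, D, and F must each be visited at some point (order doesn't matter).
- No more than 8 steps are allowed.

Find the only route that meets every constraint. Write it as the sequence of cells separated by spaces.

I J D C B H F K L

The 8-move cap with required stops at B, D, F leaves no slack for detours.
Route from I: right to J, up to D, 2× left (reaching B), down to H, left to F, down to K, right to L — 8 moves in all.
Check: all required cells visited; 8 ≤ 8 moves.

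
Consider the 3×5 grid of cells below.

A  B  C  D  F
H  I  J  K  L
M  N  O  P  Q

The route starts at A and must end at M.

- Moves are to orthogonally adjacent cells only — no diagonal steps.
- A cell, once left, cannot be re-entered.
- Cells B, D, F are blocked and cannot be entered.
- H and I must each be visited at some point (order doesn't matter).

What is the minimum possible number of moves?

Any route passes through H and I in some order between A and M. Summing Manhattan distances along each leg and taking the cheapest ordering (A → I → H → M) gives a lower bound of 2 + 1 + 1 = 4 moves.
A route of 4 moves achieves this: A → H → I → N → M.
Since 4 matches the lower bound, it is optimal.

4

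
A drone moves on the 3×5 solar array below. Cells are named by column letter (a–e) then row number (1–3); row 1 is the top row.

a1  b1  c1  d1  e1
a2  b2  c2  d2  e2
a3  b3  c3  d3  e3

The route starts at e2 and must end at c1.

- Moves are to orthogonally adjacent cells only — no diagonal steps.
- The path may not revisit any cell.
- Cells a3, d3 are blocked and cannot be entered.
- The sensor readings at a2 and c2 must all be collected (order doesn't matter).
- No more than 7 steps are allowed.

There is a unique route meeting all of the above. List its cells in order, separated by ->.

e2 -> d2 -> c2 -> b2 -> a2 -> a1 -> b1 -> c1

The budget equals the shortest possible length, so every move has to be on a shortest route through the required cells.
Route from e2: left 4 to a2, up 1 to a1, right 2 to c1 — 7 moves in all.
Check: all required cells visited; 7 ≤ 7 moves.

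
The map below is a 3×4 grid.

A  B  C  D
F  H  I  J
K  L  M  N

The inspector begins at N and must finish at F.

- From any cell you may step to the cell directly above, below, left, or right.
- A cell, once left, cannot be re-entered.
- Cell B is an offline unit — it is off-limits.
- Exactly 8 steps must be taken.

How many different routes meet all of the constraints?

Need simple routes of exactly 8 moves from N to F (Manhattan distance 4, so 2 moves are spent on a detour and 2 undoing it).
Enumerating: N J D C I M L H F | N J D C I M L K F | N J D C I H L K F.
That gives 3 routes.

3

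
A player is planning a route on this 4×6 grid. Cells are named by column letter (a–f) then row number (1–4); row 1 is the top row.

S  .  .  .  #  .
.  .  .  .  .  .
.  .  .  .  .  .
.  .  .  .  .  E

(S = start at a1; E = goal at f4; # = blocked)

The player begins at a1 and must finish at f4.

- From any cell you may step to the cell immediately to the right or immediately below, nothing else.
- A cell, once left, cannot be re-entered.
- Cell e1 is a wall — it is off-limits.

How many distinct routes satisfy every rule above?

A right/down-only route from a1 to f4 makes exactly 3 down-moves and 5 right-moves in some order.
With no other constraints that would be C(8,3) = 56 routes.
Subtract routes through each blocked cell (inclusion–exclusion for overlaps): − through e1: 4 → 52.
That gives 52 routes.

52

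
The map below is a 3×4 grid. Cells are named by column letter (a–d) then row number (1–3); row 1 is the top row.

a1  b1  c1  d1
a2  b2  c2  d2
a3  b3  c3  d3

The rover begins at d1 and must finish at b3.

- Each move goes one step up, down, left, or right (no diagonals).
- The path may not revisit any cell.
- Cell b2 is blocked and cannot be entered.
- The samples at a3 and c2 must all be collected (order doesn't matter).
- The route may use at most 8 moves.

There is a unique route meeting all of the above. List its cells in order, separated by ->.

The 8-move cap with required stops at a3, c2 leaves no slack for detours.
Route from d1: down 1 to d2, left 1 to c2, up 1 to c1, left 2 to a1, down 2 to a3, right 1 to b3 — 8 moves in all.
Check: all required cells visited; 8 ≤ 8 moves.

d1 -> d2 -> c2 -> c1 -> b1 -> a1 -> a2 -> a3 -> b3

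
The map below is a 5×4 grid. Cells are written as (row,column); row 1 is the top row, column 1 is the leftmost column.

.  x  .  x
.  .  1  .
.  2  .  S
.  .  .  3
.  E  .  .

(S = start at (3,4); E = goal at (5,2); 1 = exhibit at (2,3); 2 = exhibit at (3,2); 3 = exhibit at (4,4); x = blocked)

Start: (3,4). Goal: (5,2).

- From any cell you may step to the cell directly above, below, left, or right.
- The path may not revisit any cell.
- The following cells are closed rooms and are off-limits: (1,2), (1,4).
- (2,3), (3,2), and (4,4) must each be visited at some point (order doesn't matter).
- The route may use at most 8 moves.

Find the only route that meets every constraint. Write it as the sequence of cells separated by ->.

(3,4) -> (4,4) -> (4,3) -> (3,3) -> (2,3) -> (2,2) -> (3,2) -> (4,2) -> (5,2)

Any route must reach (2,3), (3,2), and (4,4) and still end at (5,2) within 8 moves, so the order of the required stops is forced.
Route from (3,4): down to (4,4), left to (4,3), 2× up (reaching (2,3)), left to (2,2), 3× down (reaching (5,2)) — 8 moves in all.
Check: all required cells visited; 8 ≤ 8 moves.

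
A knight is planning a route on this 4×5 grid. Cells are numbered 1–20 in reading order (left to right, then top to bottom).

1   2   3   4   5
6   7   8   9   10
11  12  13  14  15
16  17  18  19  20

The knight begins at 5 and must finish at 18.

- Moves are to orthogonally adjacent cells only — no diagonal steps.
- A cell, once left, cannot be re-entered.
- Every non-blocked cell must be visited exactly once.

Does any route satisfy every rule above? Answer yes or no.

yes

One route that works: 5 → 10 → 15 → 20 → 19 → 14 → 9 → 4 → 3 → 8 → 13 → 12 → 7 → 2 → 1 → 6 → 11 → 16 → 17 → 18.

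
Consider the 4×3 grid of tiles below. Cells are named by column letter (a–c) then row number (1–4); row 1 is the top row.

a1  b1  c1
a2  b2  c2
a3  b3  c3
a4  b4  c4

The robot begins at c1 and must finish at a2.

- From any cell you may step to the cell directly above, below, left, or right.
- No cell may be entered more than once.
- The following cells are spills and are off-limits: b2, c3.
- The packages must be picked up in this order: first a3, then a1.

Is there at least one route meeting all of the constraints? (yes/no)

Every way from c1 to a3 runs through a2 — but a2 is where the route must end, so it would be entered once on the way to a3 and again at the finish.

no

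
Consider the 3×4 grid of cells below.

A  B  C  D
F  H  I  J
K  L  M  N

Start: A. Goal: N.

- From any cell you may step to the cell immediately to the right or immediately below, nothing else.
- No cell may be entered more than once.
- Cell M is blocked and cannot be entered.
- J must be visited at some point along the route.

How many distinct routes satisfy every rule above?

A right/down-only route from A to N makes exactly 2 down-moves and 3 right-moves in some order.
With no other constraints that would be C(5,2) = 10 routes.
Split at J and multiply the segment counts (each segment already excludes blocked cells): A→J: 4; J→N: 1; product = 4.
That gives 4 routes.

4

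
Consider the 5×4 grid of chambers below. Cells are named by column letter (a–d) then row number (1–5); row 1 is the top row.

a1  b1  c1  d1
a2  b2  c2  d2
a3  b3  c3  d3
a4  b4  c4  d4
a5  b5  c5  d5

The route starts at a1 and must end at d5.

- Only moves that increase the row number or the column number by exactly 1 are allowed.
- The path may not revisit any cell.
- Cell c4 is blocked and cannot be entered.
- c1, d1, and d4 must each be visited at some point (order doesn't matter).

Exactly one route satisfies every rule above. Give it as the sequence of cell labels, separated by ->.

Moves only go right or down, so the column and row indices never decrease.
Route from a1: 3× right (reaching d1), 4× down (reaching d5) — 7 moves in all.
Check: all required cells visited.

a1 -> b1 -> c1 -> d1 -> d2 -> d3 -> d4 -> d5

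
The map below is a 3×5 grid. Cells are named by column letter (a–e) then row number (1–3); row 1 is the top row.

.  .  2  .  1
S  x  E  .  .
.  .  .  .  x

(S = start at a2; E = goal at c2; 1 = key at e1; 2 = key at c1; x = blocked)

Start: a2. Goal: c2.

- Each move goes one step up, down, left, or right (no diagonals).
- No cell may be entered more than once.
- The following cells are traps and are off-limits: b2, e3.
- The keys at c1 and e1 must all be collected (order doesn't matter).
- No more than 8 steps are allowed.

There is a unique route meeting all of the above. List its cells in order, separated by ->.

The 8-move cap with required stops at c1, e1 leaves no slack for detours.
Route from a2: up 1 to a1, right 4 to e1, down 1 to e2, left 2 to c2 — 8 moves in all.
Check: all required cells visited; 8 ≤ 8 moves.

a2 -> a1 -> b1 -> c1 -> d1 -> e1 -> e2 -> d2 -> c2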